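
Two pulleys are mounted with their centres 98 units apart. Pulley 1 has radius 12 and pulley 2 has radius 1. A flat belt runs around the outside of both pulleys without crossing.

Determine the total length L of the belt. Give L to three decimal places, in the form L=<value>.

open belt: β = asin((r2−r1)/C) = asin(-11/98) = -6.4447°
wrap1 = π − 2β = 192.8895°
wrap2 = π + 2β = 167.1105°
tangent length = C·cosβ = 97.3807
L = r1·wrap1 + r2·wrap2 + 2·C·cosβ = 12·3.3666 + 1·2.9166 + 2·97.3807 = 238.0767

L=238.077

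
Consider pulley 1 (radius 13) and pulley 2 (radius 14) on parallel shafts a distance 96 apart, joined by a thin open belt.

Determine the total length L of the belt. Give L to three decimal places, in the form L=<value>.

open belt: β = asin((r2−r1)/C) = asin(1/96) = 0.5968°
wrap1 = π − 2β = 178.8063°
wrap2 = π + 2β = 181.1937°
tangent length = C·cosβ = 95.9948
L = r1·wrap1 + r2·wrap2 + 2·C·cosβ = 13·3.1208 + 14·3.1624 + 2·95.9948 = 276.8334

L=276.833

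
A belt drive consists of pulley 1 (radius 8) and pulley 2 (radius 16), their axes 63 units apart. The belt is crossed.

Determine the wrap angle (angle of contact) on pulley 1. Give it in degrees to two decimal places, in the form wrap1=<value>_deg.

wrap1=224.79_deg

crossed belt: β = asin((r1+r2)/C) = asin(24/63) = 22.3927°
wrap1 = wrap2 = π + 2β = 224.7854°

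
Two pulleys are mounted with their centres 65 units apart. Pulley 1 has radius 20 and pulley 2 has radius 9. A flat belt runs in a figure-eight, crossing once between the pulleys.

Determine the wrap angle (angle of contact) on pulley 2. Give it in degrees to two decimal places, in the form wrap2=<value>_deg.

crossed belt: β = asin((r1+r2)/C) = asin(29/65) = 26.4972°
wrap1 = wrap2 = π + 2β = 232.9944°

wrap2=232.99_deg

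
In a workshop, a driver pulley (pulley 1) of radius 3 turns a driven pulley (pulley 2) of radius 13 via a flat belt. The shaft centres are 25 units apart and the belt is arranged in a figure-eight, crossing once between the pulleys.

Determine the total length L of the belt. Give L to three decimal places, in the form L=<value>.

L=110.908

crossed belt: β = asin((r1+r2)/C) = asin(16/25) = 39.7918°
wrap1 = wrap2 = π + 2β = 259.5836°
tangent length = C·cosβ = 19.2094
L = (r1+r2)·wrap + 2·C·cosβ = 16·4.5306 + 2·19.2094 = 110.9082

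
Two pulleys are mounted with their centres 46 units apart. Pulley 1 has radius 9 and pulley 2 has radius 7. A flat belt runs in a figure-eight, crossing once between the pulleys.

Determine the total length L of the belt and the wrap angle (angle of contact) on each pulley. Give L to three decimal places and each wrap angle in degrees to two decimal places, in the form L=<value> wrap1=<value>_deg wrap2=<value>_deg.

crossed belt: β = asin((r1+r2)/C) = asin(16/46) = 20.3544°
wrap1 = wrap2 = π + 2β = 220.7088°
tangent length = C·cosβ = 43.1277
L = (r1+r2)·wrap + 2·C·cosβ = 16·3.8521 + 2·43.1277 = 147.8890

L=147.889 wrap1=220.71_deg wrap2=220.71_deg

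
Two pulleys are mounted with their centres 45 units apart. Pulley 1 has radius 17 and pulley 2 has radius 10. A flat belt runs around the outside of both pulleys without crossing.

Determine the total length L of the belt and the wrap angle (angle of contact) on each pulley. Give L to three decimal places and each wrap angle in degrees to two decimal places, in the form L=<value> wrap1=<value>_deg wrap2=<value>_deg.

L=175.914 wrap1=197.90_deg wrap2=162.10_deg

open belt: β = asin((r2−r1)/C) = asin(-7/45) = -8.9490°
wrap1 = π − 2β = 197.8980°
wrap2 = π + 2β = 162.1020°
tangent length = C·cosβ = 44.4522
L = r1·wrap1 + r2·wrap2 + 2·C·cosβ = 17·3.4540 + 10·2.8292 + 2·44.4522 = 175.9141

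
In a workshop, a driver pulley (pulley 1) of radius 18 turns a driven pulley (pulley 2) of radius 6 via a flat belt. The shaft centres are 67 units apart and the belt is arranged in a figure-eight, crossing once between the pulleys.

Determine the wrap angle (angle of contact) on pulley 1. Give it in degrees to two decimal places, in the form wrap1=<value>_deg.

crossed belt: β = asin((r1+r2)/C) = asin(24/67) = 20.9902°
wrap1 = wrap2 = π + 2β = 221.9805°

wrap1=221.98_deg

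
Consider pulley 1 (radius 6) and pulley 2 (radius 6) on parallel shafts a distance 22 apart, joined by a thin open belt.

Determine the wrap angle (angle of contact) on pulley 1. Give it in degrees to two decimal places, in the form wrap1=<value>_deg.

wrap1=180.00_deg

open belt: β = asin((r2−r1)/C) = asin(0/22) = 0.0000°
wrap1 = π − 2β = 180.0000°
wrap2 = π + 2β = 180.0000°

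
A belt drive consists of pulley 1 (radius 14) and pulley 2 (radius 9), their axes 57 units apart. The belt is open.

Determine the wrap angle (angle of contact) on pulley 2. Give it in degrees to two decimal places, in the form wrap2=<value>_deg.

open belt: β = asin((r2−r1)/C) = asin(-5/57) = -5.0324°
wrap1 = π − 2β = 190.0648°
wrap2 = π + 2β = 169.9352°

wrap2=169.94_deg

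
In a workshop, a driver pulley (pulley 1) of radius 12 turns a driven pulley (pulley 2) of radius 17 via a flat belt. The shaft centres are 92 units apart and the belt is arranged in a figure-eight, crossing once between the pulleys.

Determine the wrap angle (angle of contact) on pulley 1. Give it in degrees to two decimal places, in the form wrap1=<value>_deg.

wrap1=216.75_deg

crossed belt: β = asin((r1+r2)/C) = asin(29/92) = 18.3739°
wrap1 = wrap2 = π + 2β = 216.7479°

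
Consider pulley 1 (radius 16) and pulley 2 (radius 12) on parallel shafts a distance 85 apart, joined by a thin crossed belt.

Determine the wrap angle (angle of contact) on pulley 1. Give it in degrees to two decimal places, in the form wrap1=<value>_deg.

crossed belt: β = asin((r1+r2)/C) = asin(28/85) = 19.2331°
wrap1 = wrap2 = π + 2β = 218.4662°

wrap1=218.47_deg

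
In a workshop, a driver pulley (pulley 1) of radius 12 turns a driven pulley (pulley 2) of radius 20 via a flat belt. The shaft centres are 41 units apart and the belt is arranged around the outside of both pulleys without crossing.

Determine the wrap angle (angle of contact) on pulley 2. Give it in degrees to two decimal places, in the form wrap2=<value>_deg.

wrap2=202.50_deg

open belt: β = asin((r2−r1)/C) = asin(8/41) = 11.2518°
wrap1 = π − 2β = 157.4963°
wrap2 = π + 2β = 202.5037°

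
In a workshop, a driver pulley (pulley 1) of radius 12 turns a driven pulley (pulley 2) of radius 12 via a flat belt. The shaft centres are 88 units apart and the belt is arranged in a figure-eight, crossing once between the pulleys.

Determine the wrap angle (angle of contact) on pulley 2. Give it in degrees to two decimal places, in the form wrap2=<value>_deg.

wrap2=211.65_deg

crossed belt: β = asin((r1+r2)/C) = asin(24/88) = 15.8266°
wrap1 = wrap2 = π + 2β = 211.6532°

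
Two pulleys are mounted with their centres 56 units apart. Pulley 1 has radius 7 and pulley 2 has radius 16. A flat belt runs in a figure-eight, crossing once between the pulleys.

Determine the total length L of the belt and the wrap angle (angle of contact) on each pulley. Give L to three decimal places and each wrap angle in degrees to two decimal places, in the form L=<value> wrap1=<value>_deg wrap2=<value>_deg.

L=193.843 wrap1=228.50_deg wrap2=228.50_deg

crossed belt: β = asin((r1+r2)/C) = asin(23/56) = 24.2497°
wrap1 = wrap2 = π + 2β = 228.4994°
tangent length = C·cosβ = 51.0588
L = (r1+r2)·wrap + 2·C·cosβ = 23·3.9881 + 2·51.0588 = 193.8431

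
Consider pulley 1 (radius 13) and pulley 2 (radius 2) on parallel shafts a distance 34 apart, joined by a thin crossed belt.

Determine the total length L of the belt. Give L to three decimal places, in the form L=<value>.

crossed belt: β = asin((r1+r2)/C) = asin(15/34) = 26.1790°
wrap1 = wrap2 = π + 2β = 232.3579°
tangent length = C·cosβ = 30.5123
L = (r1+r2)·wrap + 2·C·cosβ = 15·4.0554 + 2·30.5123 = 121.8558

L=121.856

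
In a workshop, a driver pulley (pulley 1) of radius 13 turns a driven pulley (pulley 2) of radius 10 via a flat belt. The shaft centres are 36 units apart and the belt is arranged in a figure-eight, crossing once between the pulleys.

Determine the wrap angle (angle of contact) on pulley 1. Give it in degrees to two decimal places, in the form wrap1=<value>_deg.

wrap1=259.42_deg

crossed belt: β = asin((r1+r2)/C) = asin(23/36) = 39.7090°
wrap1 = wrap2 = π + 2β = 259.4180°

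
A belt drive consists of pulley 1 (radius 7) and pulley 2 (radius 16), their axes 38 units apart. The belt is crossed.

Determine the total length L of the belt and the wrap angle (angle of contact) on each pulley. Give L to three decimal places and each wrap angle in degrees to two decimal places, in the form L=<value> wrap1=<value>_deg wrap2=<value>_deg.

L=162.659 wrap1=254.50_deg wrap2=254.50_deg

crossed belt: β = asin((r1+r2)/C) = asin(23/38) = 37.2478°
wrap1 = wrap2 = π + 2β = 254.4956°
tangent length = C·cosβ = 30.2490
L = (r1+r2)·wrap + 2·C·cosβ = 23·4.4418 + 2·30.2490 = 162.6590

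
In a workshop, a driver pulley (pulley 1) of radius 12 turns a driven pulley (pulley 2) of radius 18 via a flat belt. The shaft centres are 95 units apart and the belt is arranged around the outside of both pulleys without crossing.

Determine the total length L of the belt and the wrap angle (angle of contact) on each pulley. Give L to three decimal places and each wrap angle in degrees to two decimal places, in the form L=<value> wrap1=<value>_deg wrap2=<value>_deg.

L=284.627 wrap1=172.76_deg wrap2=187.24_deg

open belt: β = asin((r2−r1)/C) = asin(6/95) = 3.6211°
wrap1 = π − 2β = 172.7578°
wrap2 = π + 2β = 187.2422°
tangent length = C·cosβ = 94.8103
L = r1·wrap1 + r2·wrap2 + 2·C·cosβ = 12·3.0152 + 18·3.2680 + 2·94.8103 = 284.6269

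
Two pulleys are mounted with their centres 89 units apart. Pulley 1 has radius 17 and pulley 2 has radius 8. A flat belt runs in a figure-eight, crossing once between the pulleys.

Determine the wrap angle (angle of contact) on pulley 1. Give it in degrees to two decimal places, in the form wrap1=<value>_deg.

wrap1=212.63_deg

crossed belt: β = asin((r1+r2)/C) = asin(25/89) = 16.3139°
wrap1 = wrap2 = π + 2β = 212.6277°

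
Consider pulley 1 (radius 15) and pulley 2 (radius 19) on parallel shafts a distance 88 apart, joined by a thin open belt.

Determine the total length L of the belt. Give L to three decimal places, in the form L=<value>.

L=282.996

open belt: β = asin((r2−r1)/C) = asin(4/88) = 2.6053°
wrap1 = π − 2β = 174.7895°
wrap2 = π + 2β = 185.2105°
tangent length = C·cosβ = 87.9090
L = r1·wrap1 + r2·wrap2 + 2·C·cosβ = 15·3.0507 + 19·3.2325 + 2·87.9090 = 282.9960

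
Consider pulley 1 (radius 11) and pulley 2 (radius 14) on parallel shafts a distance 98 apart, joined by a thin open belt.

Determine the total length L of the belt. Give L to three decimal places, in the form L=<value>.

L=274.632

open belt: β = asin((r2−r1)/C) = asin(3/98) = 1.7542°
wrap1 = π − 2β = 176.4915°
wrap2 = π + 2β = 183.5085°
tangent length = C·cosβ = 97.9541
L = r1·wrap1 + r2·wrap2 + 2·C·cosβ = 11·3.0804 + 14·3.2028 + 2·97.9541 = 274.6317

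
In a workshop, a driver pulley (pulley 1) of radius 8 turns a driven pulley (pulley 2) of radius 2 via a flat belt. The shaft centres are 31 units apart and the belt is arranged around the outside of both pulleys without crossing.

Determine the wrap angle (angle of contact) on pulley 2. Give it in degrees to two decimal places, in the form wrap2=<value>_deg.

wrap2=157.68_deg

open belt: β = asin((r2−r1)/C) = asin(-6/31) = -11.1599°
wrap1 = π − 2β = 202.3199°
wrap2 = π + 2β = 157.6801°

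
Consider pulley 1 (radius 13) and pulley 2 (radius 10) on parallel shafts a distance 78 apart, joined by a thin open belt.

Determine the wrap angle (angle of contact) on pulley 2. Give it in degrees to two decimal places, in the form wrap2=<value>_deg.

wrap2=175.59_deg

open belt: β = asin((r2−r1)/C) = asin(-3/78) = -2.2042°
wrap1 = π − 2β = 184.4085°
wrap2 = π + 2β = 175.5915°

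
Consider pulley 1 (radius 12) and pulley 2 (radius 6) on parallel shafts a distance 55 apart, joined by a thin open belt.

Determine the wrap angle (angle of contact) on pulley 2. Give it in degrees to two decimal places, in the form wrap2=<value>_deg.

open belt: β = asin((r2−r1)/C) = asin(-6/55) = -6.2629°
wrap1 = π − 2β = 192.5258°
wrap2 = π + 2β = 167.4742°

wrap2=167.47_deg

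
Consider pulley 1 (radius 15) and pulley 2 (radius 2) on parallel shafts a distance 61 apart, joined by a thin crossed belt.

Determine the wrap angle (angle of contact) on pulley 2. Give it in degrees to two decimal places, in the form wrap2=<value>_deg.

crossed belt: β = asin((r1+r2)/C) = asin(17/61) = 16.1819°
wrap1 = wrap2 = π + 2β = 212.3639°

wrap2=212.36_deg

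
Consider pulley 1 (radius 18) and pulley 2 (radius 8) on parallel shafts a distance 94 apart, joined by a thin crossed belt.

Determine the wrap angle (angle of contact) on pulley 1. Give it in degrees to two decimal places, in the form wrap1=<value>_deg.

crossed belt: β = asin((r1+r2)/C) = asin(26/94) = 16.0571°
wrap1 = wrap2 = π + 2β = 212.1143°

wrap1=212.11_deg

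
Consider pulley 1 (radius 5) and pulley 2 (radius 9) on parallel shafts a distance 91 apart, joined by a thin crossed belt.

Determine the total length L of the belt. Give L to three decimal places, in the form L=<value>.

L=228.140

crossed belt: β = asin((r1+r2)/C) = asin(14/91) = 8.8499°
wrap1 = wrap2 = π + 2β = 197.6998°
tangent length = C·cosβ = 89.9166
L = (r1+r2)·wrap + 2·C·cosβ = 14·3.4505 + 2·89.9166 = 228.1404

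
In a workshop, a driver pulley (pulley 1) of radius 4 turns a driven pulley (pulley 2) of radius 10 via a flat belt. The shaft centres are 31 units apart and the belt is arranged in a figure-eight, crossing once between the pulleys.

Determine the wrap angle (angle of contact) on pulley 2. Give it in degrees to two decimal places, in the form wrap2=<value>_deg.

wrap2=233.69_deg

crossed belt: β = asin((r1+r2)/C) = asin(14/31) = 26.8472°
wrap1 = wrap2 = π + 2β = 233.6944°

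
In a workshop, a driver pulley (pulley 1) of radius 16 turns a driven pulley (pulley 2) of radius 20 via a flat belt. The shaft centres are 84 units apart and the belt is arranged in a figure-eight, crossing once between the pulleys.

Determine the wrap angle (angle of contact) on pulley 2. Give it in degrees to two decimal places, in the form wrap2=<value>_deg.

crossed belt: β = asin((r1+r2)/C) = asin(36/84) = 25.3769°
wrap1 = wrap2 = π + 2β = 230.7539°

wrap2=230.75_deg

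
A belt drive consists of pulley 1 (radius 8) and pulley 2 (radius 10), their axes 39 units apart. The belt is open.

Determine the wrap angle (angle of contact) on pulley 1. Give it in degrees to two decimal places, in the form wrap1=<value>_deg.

open belt: β = asin((r2−r1)/C) = asin(2/39) = 2.9395°
wrap1 = π − 2β = 174.1209°
wrap2 = π + 2β = 185.8791°

wrap1=174.12_deg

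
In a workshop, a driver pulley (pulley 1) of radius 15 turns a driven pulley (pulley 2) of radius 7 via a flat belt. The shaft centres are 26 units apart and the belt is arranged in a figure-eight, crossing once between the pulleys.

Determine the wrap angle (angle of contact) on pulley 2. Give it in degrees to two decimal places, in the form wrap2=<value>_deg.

wrap2=295.59_deg

crossed belt: β = asin((r1+r2)/C) = asin(22/26) = 57.7958°
wrap1 = wrap2 = π + 2β = 295.5915°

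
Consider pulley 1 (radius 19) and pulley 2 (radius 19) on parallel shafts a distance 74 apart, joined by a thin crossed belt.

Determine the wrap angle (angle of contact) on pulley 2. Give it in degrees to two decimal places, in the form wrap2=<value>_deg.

crossed belt: β = asin((r1+r2)/C) = asin(38/74) = 30.8981°
wrap1 = wrap2 = π + 2β = 241.7963°

wrap2=241.80_deg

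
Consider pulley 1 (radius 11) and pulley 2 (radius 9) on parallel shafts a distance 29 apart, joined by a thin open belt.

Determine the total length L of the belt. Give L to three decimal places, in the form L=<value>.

open belt: β = asin((r2−r1)/C) = asin(-2/29) = -3.9546°
wrap1 = π − 2β = 187.9091°
wrap2 = π + 2β = 172.0909°
tangent length = C·cosβ = 28.9310
L = r1·wrap1 + r2·wrap2 + 2·C·cosβ = 11·3.2796 + 9·3.0036 + 2·28.9310 = 120.9698

L=120.970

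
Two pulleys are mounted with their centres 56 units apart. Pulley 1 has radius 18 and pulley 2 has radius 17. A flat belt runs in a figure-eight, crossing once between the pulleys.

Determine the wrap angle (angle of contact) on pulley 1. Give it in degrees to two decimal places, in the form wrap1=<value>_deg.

wrap1=257.36_deg

crossed belt: β = asin((r1+r2)/C) = asin(35/56) = 38.6822°
wrap1 = wrap2 = π + 2β = 257.3644°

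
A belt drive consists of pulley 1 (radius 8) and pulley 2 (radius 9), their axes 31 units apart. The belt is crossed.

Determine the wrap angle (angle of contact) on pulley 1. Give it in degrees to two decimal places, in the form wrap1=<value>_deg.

crossed belt: β = asin((r1+r2)/C) = asin(17/31) = 33.2564°
wrap1 = wrap2 = π + 2β = 246.5129°

wrap1=246.51_deg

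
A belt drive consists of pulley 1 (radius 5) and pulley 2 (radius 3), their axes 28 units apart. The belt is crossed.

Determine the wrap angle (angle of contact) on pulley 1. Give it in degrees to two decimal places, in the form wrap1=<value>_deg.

wrap1=213.20_deg

crossed belt: β = asin((r1+r2)/C) = asin(8/28) = 16.6015°
wrap1 = wrap2 = π + 2β = 213.2031°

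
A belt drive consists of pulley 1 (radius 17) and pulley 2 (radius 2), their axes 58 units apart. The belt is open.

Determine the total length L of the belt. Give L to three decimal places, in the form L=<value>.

open belt: β = asin((r2−r1)/C) = asin(-15/58) = -14.9882°
wrap1 = π − 2β = 209.9765°
wrap2 = π + 2β = 150.0235°
tangent length = C·cosβ = 56.0268
L = r1·wrap1 + r2·wrap2 + 2·C·cosβ = 17·3.6648 + 2·2.6184 + 2·56.0268 = 179.5916

L=179.592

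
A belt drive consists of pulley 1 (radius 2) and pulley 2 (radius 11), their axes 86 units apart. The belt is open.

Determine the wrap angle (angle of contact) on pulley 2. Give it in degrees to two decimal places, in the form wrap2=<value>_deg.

wrap2=192.01_deg

open belt: β = asin((r2−r1)/C) = asin(9/86) = 6.0071°
wrap1 = π − 2β = 167.9859°
wrap2 = π + 2β = 192.0141°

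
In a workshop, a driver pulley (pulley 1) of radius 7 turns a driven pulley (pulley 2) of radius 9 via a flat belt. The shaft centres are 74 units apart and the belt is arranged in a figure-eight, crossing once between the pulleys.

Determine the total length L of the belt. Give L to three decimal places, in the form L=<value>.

crossed belt: β = asin((r1+r2)/C) = asin(16/74) = 12.4869°
wrap1 = wrap2 = π + 2β = 204.9738°
tangent length = C·cosβ = 72.2496
L = (r1+r2)·wrap + 2·C·cosβ = 16·3.5775 + 2·72.2496 = 201.7386

L=201.739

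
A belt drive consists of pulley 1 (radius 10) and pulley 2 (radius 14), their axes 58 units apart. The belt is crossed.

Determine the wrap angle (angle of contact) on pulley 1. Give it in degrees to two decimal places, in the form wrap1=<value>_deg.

wrap1=228.89_deg

crossed belt: β = asin((r1+r2)/C) = asin(24/58) = 24.4433°
wrap1 = wrap2 = π + 2β = 228.8867°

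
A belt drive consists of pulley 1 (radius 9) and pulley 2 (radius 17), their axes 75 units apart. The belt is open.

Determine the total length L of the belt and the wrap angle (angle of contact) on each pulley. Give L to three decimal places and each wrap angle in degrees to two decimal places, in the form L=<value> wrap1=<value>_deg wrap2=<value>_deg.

L=232.536 wrap1=167.75_deg wrap2=192.25_deg

open belt: β = asin((r2−r1)/C) = asin(8/75) = 6.1232°
wrap1 = π − 2β = 167.7536°
wrap2 = π + 2β = 192.2464°
tangent length = C·cosβ = 74.5721
L = r1·wrap1 + r2·wrap2 + 2·C·cosβ = 9·2.9279 + 17·3.3553 + 2·74.5721 = 232.5356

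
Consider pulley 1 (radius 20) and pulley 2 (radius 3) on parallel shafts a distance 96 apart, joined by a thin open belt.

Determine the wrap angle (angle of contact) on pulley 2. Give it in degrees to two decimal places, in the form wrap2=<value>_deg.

open belt: β = asin((r2−r1)/C) = asin(-17/96) = -10.1999°
wrap1 = π − 2β = 200.3998°
wrap2 = π + 2β = 159.6002°

wrap2=159.60_deg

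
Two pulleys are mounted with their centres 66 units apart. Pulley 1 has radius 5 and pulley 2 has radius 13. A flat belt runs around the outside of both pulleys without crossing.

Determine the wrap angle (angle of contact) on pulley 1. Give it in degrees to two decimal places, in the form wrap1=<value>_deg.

wrap1=166.08_deg

open belt: β = asin((r2−r1)/C) = asin(8/66) = 6.9621°
wrap1 = π − 2β = 166.0759°
wrap2 = π + 2β = 193.9241°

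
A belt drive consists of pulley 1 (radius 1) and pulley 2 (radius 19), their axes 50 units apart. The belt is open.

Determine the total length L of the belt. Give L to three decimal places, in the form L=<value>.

L=169.385

open belt: β = asin((r2−r1)/C) = asin(18/50) = 21.1002°
wrap1 = π − 2β = 137.7996°
wrap2 = π + 2β = 222.2004°
tangent length = C·cosβ = 46.6476
L = r1·wrap1 + r2·wrap2 + 2·C·cosβ = 1·2.4051 + 19·3.8781 + 2·46.6476 = 169.3847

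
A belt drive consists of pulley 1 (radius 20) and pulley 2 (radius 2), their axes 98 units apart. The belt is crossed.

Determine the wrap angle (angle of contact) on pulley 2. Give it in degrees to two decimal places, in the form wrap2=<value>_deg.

crossed belt: β = asin((r1+r2)/C) = asin(22/98) = 12.9729°
wrap1 = wrap2 = π + 2β = 205.9458°

wrap2=205.95_deg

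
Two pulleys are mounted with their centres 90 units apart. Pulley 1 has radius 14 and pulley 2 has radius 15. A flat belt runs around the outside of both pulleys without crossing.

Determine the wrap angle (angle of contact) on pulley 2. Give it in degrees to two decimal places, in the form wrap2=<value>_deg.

open belt: β = asin((r2−r1)/C) = asin(1/90) = 0.6366°
wrap1 = π − 2β = 178.7267°
wrap2 = π + 2β = 181.2733°

wrap2=181.27_deg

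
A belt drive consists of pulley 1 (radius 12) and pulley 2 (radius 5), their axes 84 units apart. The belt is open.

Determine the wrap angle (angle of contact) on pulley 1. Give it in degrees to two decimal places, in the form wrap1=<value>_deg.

open belt: β = asin((r2−r1)/C) = asin(-7/84) = -4.7802°
wrap1 = π − 2β = 189.5604°
wrap2 = π + 2β = 170.4396°

wrap1=189.56_deg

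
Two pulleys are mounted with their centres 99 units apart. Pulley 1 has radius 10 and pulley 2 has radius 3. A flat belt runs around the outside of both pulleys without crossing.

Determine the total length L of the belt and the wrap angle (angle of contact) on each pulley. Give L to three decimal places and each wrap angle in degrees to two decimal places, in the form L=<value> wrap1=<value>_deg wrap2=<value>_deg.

L=239.336 wrap1=188.11_deg wrap2=171.89_deg

open belt: β = asin((r2−r1)/C) = asin(-7/99) = -4.0546°
wrap1 = π − 2β = 188.1092°
wrap2 = π + 2β = 171.8908°
tangent length = C·cosβ = 98.7522
L = r1·wrap1 + r2·wrap2 + 2·C·cosβ = 10·3.2831 + 3·3.0001 + 2·98.7522 = 239.3359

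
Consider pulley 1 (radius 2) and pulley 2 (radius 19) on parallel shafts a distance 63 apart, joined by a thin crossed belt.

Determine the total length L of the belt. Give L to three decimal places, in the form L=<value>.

crossed belt: β = asin((r1+r2)/C) = asin(21/63) = 19.4712°
wrap1 = wrap2 = π + 2β = 218.9424°
tangent length = C·cosβ = 59.3970
L = (r1+r2)·wrap + 2·C·cosβ = 21·3.8213 + 2·59.3970 = 199.0405

L=199.041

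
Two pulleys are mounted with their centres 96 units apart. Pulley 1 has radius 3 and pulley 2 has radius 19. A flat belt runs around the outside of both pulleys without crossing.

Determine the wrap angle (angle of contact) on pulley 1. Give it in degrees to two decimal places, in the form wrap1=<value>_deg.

open belt: β = asin((r2−r1)/C) = asin(16/96) = 9.5941°
wrap1 = π − 2β = 160.8119°
wrap2 = π + 2β = 199.1881°

wrap1=160.81_deg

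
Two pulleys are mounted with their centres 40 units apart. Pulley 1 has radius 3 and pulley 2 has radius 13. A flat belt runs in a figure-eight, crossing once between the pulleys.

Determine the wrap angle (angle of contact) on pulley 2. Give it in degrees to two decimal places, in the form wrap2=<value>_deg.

wrap2=227.16_deg

crossed belt: β = asin((r1+r2)/C) = asin(16/40) = 23.5782°
wrap1 = wrap2 = π + 2β = 227.1564°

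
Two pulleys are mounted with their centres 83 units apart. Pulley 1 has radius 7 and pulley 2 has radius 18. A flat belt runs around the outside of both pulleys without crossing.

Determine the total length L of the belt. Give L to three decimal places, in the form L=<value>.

L=246.000

open belt: β = asin((r2−r1)/C) = asin(11/83) = 7.6158°
wrap1 = π − 2β = 164.7684°
wrap2 = π + 2β = 195.2316°
tangent length = C·cosβ = 82.2679
L = r1·wrap1 + r2·wrap2 + 2·C·cosβ = 7·2.8758 + 18·3.4074 + 2·82.2679 = 245.9998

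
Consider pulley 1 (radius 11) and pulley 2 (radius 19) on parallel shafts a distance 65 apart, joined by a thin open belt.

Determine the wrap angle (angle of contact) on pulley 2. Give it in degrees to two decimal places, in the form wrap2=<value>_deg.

open belt: β = asin((r2−r1)/C) = asin(8/65) = 7.0697°
wrap1 = π − 2β = 165.8606°
wrap2 = π + 2β = 194.1394°

wrap2=194.14_deg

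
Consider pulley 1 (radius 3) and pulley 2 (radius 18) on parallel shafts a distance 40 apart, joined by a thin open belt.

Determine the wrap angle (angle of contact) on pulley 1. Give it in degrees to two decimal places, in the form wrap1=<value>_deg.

wrap1=135.95_deg

open belt: β = asin((r2−r1)/C) = asin(15/40) = 22.0243°
wrap1 = π − 2β = 135.9514°
wrap2 = π + 2β = 224.0486°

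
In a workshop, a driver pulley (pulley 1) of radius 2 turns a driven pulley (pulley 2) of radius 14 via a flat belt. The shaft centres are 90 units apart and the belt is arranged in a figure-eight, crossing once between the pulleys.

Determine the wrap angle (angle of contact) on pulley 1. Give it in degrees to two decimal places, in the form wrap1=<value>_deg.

wrap1=200.48_deg

crossed belt: β = asin((r1+r2)/C) = asin(16/90) = 10.2403°
wrap1 = wrap2 = π + 2β = 200.4807°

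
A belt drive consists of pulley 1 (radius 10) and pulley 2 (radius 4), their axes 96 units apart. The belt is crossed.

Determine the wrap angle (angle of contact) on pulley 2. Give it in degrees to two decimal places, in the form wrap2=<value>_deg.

wrap2=196.77_deg

crossed belt: β = asin((r1+r2)/C) = asin(14/96) = 8.3855°
wrap1 = wrap2 = π + 2β = 196.7711°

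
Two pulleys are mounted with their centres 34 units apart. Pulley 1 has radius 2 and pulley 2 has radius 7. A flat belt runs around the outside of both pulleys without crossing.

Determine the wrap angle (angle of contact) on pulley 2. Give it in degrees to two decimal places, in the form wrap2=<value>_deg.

wrap2=196.91_deg

open belt: β = asin((r2−r1)/C) = asin(5/34) = 8.4565°
wrap1 = π − 2β = 163.0870°
wrap2 = π + 2β = 196.9130°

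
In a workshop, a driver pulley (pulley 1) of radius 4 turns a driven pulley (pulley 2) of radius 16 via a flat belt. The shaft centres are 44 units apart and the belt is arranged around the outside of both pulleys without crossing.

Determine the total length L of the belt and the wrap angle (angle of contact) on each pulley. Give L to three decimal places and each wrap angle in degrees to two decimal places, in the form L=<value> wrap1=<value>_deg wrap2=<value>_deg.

open belt: β = asin((r2−r1)/C) = asin(12/44) = 15.8266°
wrap1 = π − 2β = 148.3468°
wrap2 = π + 2β = 211.6532°
tangent length = C·cosβ = 42.3320
L = r1·wrap1 + r2·wrap2 + 2·C·cosβ = 4·2.5891 + 16·3.6940 + 2·42.3320 = 154.1253

L=154.125 wrap1=148.35_deg wrap2=211.65_deg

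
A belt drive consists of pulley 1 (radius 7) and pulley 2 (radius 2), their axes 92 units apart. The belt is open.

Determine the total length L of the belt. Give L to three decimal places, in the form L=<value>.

L=212.546

open belt: β = asin((r2−r1)/C) = asin(-5/92) = -3.1154°
wrap1 = π − 2β = 186.2309°
wrap2 = π + 2β = 173.7691°
tangent length = C·cosβ = 91.8640
L = r1·wrap1 + r2·wrap2 + 2·C·cosβ = 7·3.2503 + 2·3.0328 + 2·91.8640 = 212.5461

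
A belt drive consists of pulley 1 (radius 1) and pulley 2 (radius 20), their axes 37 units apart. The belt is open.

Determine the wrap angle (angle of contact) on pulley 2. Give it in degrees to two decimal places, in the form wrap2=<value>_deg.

wrap2=241.80_deg

open belt: β = asin((r2−r1)/C) = asin(19/37) = 30.8981°
wrap1 = π − 2β = 118.2037°
wrap2 = π + 2β = 241.7963°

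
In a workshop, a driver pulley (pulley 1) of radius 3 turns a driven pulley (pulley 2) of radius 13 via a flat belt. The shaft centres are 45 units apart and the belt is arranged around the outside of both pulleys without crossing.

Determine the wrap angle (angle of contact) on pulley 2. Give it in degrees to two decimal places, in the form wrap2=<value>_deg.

wrap2=205.68_deg

open belt: β = asin((r2−r1)/C) = asin(10/45) = 12.8396°
wrap1 = π − 2β = 154.3208°
wrap2 = π + 2β = 205.6792°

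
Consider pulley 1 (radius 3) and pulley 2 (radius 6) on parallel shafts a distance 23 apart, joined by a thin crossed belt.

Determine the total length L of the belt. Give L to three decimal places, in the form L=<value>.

crossed belt: β = asin((r1+r2)/C) = asin(9/23) = 23.0357°
wrap1 = wrap2 = π + 2β = 226.0714°
tangent length = C·cosβ = 21.1660
L = (r1+r2)·wrap + 2·C·cosβ = 9·3.9457 + 2·21.1660 = 77.8432

L=77.843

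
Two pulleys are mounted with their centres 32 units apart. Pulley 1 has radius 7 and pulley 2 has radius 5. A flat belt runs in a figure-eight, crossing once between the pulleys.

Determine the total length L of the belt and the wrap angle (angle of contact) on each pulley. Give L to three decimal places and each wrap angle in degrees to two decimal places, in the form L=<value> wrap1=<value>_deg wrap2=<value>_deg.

L=106.254 wrap1=224.05_deg wrap2=224.05_deg

crossed belt: β = asin((r1+r2)/C) = asin(12/32) = 22.0243°
wrap1 = wrap2 = π + 2β = 224.0486°
tangent length = C·cosβ = 29.6648
L = (r1+r2)·wrap + 2·C·cosβ = 12·3.9104 + 2·29.6648 = 106.2542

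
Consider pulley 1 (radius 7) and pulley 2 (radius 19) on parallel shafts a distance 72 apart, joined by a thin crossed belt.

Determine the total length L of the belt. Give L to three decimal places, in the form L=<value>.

L=235.177

crossed belt: β = asin((r1+r2)/C) = asin(26/72) = 21.1684°
wrap1 = wrap2 = π + 2β = 222.3369°
tangent length = C·cosβ = 67.1416
L = (r1+r2)·wrap + 2·C·cosβ = 26·3.8805 + 2·67.1416 = 235.1766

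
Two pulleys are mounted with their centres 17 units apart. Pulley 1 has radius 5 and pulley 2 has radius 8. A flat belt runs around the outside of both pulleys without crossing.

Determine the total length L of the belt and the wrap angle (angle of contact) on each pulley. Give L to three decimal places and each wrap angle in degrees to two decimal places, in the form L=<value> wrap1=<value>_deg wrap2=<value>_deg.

open belt: β = asin((r2−r1)/C) = asin(3/17) = 10.1642°
wrap1 = π − 2β = 159.6715°
wrap2 = π + 2β = 200.3285°
tangent length = C·cosβ = 16.7332
L = r1·wrap1 + r2·wrap2 + 2·C·cosβ = 5·2.7868 + 8·3.4964 + 2·16.7332 = 75.3715

L=75.372 wrap1=159.67_deg wrap2=200.33_deg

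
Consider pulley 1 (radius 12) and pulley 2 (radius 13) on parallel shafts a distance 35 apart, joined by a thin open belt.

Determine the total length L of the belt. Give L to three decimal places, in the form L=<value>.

L=148.568

open belt: β = asin((r2−r1)/C) = asin(1/35) = 1.6372°
wrap1 = π − 2β = 176.7255°
wrap2 = π + 2β = 183.2745°
tangent length = C·cosβ = 34.9857
L = r1·wrap1 + r2·wrap2 + 2·C·cosβ = 12·3.0844 + 13·3.1987 + 2·34.9857 = 148.5684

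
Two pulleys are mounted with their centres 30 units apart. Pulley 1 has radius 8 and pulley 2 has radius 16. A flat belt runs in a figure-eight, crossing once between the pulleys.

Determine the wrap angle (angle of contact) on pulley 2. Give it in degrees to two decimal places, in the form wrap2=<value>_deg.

wrap2=286.26_deg

crossed belt: β = asin((r1+r2)/C) = asin(24/30) = 53.1301°
wrap1 = wrap2 = π + 2β = 286.2602°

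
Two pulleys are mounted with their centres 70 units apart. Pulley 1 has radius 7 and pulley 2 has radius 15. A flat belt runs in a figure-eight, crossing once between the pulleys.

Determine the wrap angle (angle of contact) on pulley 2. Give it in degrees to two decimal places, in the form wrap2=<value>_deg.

crossed belt: β = asin((r1+r2)/C) = asin(22/70) = 18.3177°
wrap1 = wrap2 = π + 2β = 216.6354°

wrap2=216.64_deg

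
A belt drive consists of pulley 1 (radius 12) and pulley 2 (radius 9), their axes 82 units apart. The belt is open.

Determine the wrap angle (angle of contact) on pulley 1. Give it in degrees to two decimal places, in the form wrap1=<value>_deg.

open belt: β = asin((r2−r1)/C) = asin(-3/82) = -2.0967°
wrap1 = π − 2β = 184.1933°
wrap2 = π + 2β = 175.8067°

wrap1=184.19_deg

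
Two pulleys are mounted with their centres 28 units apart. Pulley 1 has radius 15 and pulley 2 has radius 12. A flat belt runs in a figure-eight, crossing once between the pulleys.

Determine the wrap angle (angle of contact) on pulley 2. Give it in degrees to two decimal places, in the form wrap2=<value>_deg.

crossed belt: β = asin((r1+r2)/C) = asin(27/28) = 74.6411°
wrap1 = wrap2 = π + 2β = 329.2822°

wrap2=329.28_deg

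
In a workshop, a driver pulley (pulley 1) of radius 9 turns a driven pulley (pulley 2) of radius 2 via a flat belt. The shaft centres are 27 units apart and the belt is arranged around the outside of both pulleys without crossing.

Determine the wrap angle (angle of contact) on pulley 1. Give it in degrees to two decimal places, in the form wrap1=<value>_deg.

wrap1=210.05_deg

open belt: β = asin((r2−r1)/C) = asin(-7/27) = -15.0261°
wrap1 = π − 2β = 210.0522°
wrap2 = π + 2β = 149.9478°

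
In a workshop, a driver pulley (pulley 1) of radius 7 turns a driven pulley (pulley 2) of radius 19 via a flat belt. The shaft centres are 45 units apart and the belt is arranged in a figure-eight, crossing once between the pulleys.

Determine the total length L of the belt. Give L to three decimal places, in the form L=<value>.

L=187.171

crossed belt: β = asin((r1+r2)/C) = asin(26/45) = 35.2944°
wrap1 = wrap2 = π + 2β = 250.5888°
tangent length = C·cosβ = 36.7287
L = (r1+r2)·wrap + 2·C·cosβ = 26·4.3736 + 2·36.7287 = 187.1711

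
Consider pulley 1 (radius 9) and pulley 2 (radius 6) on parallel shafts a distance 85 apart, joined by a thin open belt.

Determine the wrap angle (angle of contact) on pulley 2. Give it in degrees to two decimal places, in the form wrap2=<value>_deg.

wrap2=175.95_deg

open belt: β = asin((r2−r1)/C) = asin(-3/85) = -2.0226°
wrap1 = π − 2β = 184.0452°
wrap2 = π + 2β = 175.9548°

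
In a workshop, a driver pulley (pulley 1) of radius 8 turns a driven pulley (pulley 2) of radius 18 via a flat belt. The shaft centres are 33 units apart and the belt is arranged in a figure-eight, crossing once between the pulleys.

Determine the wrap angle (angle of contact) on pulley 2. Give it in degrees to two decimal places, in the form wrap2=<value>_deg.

crossed belt: β = asin((r1+r2)/C) = asin(26/33) = 51.9877°
wrap1 = wrap2 = π + 2β = 283.9754°

wrap2=283.98_deg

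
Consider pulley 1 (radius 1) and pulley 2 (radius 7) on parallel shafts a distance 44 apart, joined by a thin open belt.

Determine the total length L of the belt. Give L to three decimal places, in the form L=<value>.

open belt: β = asin((r2−r1)/C) = asin(6/44) = 7.8375°
wrap1 = π − 2β = 164.3250°
wrap2 = π + 2β = 195.6750°
tangent length = C·cosβ = 43.5890
L = r1·wrap1 + r2·wrap2 + 2·C·cosβ = 1·2.8680 + 7·3.4152 + 2·43.5890 = 113.9522

L=113.952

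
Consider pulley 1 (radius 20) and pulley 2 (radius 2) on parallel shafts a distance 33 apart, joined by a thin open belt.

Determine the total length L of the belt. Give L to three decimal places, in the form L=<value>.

L=145.202

open belt: β = asin((r2−r1)/C) = asin(-18/33) = -33.0557°
wrap1 = π − 2β = 246.1115°
wrap2 = π + 2β = 113.8885°
tangent length = C·cosβ = 27.6586
L = r1·wrap1 + r2·wrap2 + 2·C·cosβ = 20·4.2955 + 2·1.9877 + 2·27.6586 = 145.2018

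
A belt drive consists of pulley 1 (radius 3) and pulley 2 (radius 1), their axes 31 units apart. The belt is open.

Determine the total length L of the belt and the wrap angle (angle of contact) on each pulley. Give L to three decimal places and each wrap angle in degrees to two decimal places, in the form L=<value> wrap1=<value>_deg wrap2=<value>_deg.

open belt: β = asin((r2−r1)/C) = asin(-2/31) = -3.6991°
wrap1 = π − 2β = 187.3981°
wrap2 = π + 2β = 172.6019°
tangent length = C·cosβ = 30.9354
L = r1·wrap1 + r2·wrap2 + 2·C·cosβ = 3·3.2707 + 1·3.0125 + 2·30.9354 = 74.6954

L=74.695 wrap1=187.40_deg wrap2=172.60_deg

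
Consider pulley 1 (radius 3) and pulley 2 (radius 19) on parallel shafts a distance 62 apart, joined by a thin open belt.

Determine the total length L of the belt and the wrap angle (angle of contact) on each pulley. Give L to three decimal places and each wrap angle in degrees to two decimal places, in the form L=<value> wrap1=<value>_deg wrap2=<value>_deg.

L=197.267 wrap1=150.09_deg wrap2=209.91_deg

open belt: β = asin((r2−r1)/C) = asin(16/62) = 14.9552°
wrap1 = π − 2β = 150.0895°
wrap2 = π + 2β = 209.9105°
tangent length = C·cosβ = 59.8999
L = r1·wrap1 + r2·wrap2 + 2·C·cosβ = 3·2.6196 + 19·3.6636 + 2·59.8999 = 197.2675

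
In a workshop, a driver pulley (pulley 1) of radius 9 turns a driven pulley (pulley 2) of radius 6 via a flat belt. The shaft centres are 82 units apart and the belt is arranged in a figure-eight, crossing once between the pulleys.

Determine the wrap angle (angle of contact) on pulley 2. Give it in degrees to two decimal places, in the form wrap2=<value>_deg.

crossed belt: β = asin((r1+r2)/C) = asin(15/82) = 10.5403°
wrap1 = wrap2 = π + 2β = 201.0806°

wrap2=201.08_deg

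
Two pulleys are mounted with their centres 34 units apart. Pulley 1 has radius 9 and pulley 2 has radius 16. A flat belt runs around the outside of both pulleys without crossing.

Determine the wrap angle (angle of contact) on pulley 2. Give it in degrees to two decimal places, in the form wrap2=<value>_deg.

open belt: β = asin((r2−r1)/C) = asin(7/34) = 11.8812°
wrap1 = π − 2β = 156.2377°
wrap2 = π + 2β = 203.7623°

wrap2=203.76_deg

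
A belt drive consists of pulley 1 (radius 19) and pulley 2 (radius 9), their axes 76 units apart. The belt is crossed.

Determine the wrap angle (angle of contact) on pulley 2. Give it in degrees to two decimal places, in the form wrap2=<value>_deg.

crossed belt: β = asin((r1+r2)/C) = asin(28/76) = 21.6183°
wrap1 = wrap2 = π + 2β = 223.2365°

wrap2=223.24_deg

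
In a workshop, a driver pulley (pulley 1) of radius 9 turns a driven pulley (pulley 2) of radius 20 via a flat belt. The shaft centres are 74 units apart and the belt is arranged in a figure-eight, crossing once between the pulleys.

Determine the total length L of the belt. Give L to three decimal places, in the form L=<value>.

crossed belt: β = asin((r1+r2)/C) = asin(29/74) = 23.0723°
wrap1 = wrap2 = π + 2β = 226.1445°
tangent length = C·cosβ = 68.0808
L = (r1+r2)·wrap + 2·C·cosβ = 29·3.9470 + 2·68.0808 = 250.6237

L=250.624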